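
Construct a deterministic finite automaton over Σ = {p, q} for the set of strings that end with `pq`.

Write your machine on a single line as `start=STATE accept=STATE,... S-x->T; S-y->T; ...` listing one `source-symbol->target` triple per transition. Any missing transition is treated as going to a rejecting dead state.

Let each state record the length of the longest suffix of the input read so far that is also a prefix of `pq`. s1 means the last symbol is `p`; s2 means the last 2 symbols are `pq`. Accept only at s2, where the string currently ends in `pq`.
3 states suffice.
        p   q  
>  s0   s1  s0 
   s1   s1  s2 
 * s2   s1  s0 
(> = start, * = accepting)

start=s0; accept=s2; s0-p->s1; s0-q->s0; s1-p->s1; s1-q->s2; s2-p->s1; s2-q->s0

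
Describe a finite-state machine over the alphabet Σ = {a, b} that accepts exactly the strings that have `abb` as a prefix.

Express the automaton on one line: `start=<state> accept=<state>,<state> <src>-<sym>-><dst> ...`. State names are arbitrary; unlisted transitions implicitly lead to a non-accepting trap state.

start=q0 accept=q3 q0-a->q1 q0-b->q4 q1-a->q4 q1-b->q2 q2-a->q4 q2-b->q3 q3-a->q3 q3-b->q3 q4-a->q4 q4-b->q4

Walk along `abb` while the input agrees: from q0 take `a` to q1, and so on. Any deviation drops to the rejecting sink q4. Once q3 is reached the prefix is confirmed and every continuation is accepted.
With 5 states:
        a   b  
>  q0   q1  q4 
   q1   q4  q2 
   q2   q4  q3 
 * q3   q3  q3 
   q4   q4  q4 
(> = start, * = accepting)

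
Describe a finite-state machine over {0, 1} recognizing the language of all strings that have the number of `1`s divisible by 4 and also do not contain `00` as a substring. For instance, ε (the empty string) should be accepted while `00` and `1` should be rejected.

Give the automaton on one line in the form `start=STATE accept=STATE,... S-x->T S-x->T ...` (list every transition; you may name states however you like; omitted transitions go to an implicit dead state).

start=q0 accept=q0,q1 q0-0->q1 q0-1->q2 q1-0->q3 q1-1->q2 q2-0->q4 q2-1->q5 q3-0->q3 q3-1->q3 q4-0->q3 q4-1->q5 q5-0->q6 q5-1->q7 q6-0->q3 q6-1->q7 q7-0->q8 q7-1->q0 q8-0->q3 q8-1->q0

Build one automaton per condition and run them in lockstep. One (4 states) tracks the count of `1`s modulo 4; the other (3 states) tracks partial matches of the forbidden pattern `00`. Each combined state is a pair, one component from each; accept when both components accept. Minimizing collapses redundant product states.
A 9-state machine:
        0   1  
>* q0   q1  q2 
 * q1   q3  q2 
   q2   q4  q5 
   q3   q3  q3 
   q4   q3  q5 
   q5   q6  q7 
   q6   q3  q7 
   q7   q8  q0 
   q8   q3  q0 
(> = start, * = accepting)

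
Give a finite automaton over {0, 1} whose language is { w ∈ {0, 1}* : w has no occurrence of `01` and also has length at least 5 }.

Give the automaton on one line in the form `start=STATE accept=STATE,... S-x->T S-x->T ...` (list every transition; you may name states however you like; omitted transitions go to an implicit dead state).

start=S0 accept=S10,S11 S0-0->S1 S0-1->S2 S1-0->S3 S1-1->S4 S2-0->S3 S2-1->S5 S3-0->S6 S3-1->S4 S4-0->S4 S4-1->S4 S5-0->S6 S5-1->S7 S6-0->S8 S6-1->S4 S7-0->S8 S7-1->S9 S8-0->S10 S8-1->S4 S9-0->S10 S9-1->S11 S10-0->S10 S10-1->S4 S11-0->S10 S11-1->S11

Run two small machines in parallel and take their product. One (3 states) tracks partial matches of the forbidden pattern `01`; the other (7 states) tracks the input length, saturating at 6. Each combined state is a pair, one component from each; accept when both components accept. Minimizing collapses redundant product states.
12 states suffice.
          0    1  
>  S0     S1   S2 
   S1     S3   S4 
   S2     S3   S5 
   S3     S6   S4 
   S4     S4   S4 
   S5     S6   S7 
   S6     S8   S4 
   S7     S8   S9 
   S8    S10   S4 
   S9    S10  S11 
 * S10   S10   S4 
 * S11   S10  S11 
(> = start, * = accepting)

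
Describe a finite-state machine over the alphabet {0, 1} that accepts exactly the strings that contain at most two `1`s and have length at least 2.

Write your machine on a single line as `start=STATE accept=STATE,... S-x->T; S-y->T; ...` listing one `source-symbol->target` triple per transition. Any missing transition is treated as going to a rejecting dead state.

start=s0; accept=s3,s4,s5,s6,s7,s8; s0-0->s1; s0-1->s2; s1-0->s3; s1-1->s4; s2-0->s4; s2-1->s5; s3-0->s6; s3-1->s7; s4-0->s7; s4-1->s8; s5-0->s8; s5-1->s9; s6-0->s6; s6-1->s7; s7-0->s7; s7-1->s8; s8-0->s8; s8-1->s9; s9-0->s9; s9-1->s9

Handle the two conditions separately and then intersect. One (4 states) tracks the count of `1`s, saturating at 3; the other (4 states) tracks the input length, saturating at 3. Each combined state is a pair, one component from each; accept when both components accept.
With 10 states:
        0   1  
>  s0   s1  s2 
   s1   s3  s4 
   s2   s4  s5 
 * s3   s6  s7 
 * s4   s7  s8 
 * s5   s8  s9 
 * s6   s6  s7 
 * s7   s7  s8 
 * s8   s8  s9 
   s9   s9  s9 
(> = start, * = accepting)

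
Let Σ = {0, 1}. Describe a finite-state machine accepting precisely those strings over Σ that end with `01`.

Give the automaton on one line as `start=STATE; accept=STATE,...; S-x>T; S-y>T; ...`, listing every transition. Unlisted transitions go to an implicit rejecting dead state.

start=A; accept=C; A-0>B; A-1>A; B-0>B; B-1>C; C-0>B; C-1>A

Let each state record the length of the longest suffix of the input read so far that is also a prefix of `01`. B means the last symbol is `0`; C means the last 2 symbols are `01`. Accept only at C, where the string currently ends in `01`.
3 states suffice.
       0  1 
>  A   B  A 
   B   B  C 
 * C   B  A 
(> = start, * = accepting)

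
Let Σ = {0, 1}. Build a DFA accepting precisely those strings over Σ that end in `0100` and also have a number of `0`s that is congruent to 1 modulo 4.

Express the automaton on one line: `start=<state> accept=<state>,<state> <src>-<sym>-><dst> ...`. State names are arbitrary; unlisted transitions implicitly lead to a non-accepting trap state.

start=A accept=H A-0->B A-1->A B-0->C B-1->B C-0->D C-1->C D-0->A D-1->E E-0->F E-1->G F-0->H F-1->A G-0->A G-1->G H-0->C H-1->B

Build one automaton per condition and run them in lockstep. The first has 5 states tracking how much of the suffix `0100` has currently been matched; the second has 4 states tracking the count of `0`s modulo 4. A product state is a pair (one from each), accepting exactly when both do. Minimizing collapses redundant product states.
An 8-state machine:
       0  1 
>  A   B  A 
   B   C  B 
   C   D  C 
   D   A  E 
   E   F  G 
   F   H  A 
   G   A  G 
 * H   C  B 
(> = start, * = accepting)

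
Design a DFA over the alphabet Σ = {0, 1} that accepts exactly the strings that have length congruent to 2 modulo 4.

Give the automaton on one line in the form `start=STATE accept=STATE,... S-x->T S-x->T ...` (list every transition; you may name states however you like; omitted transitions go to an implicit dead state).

Count input length modulo 4: every symbol advances one step around the cycle s0 → s1 → s2 → s3 → s0. Accept at s2.
        0   1  
>  s0   s1  s1 
   s1   s2  s2 
 * s2   s3  s3 
   s3   s0  s0 
(> = start, * = accepting)

start=s0 accept=s2 s0-0->s1 s0-1->s1 s1-0->s2 s1-1->s2 s2-0->s3 s2-1->s3 s3-0->s0 s3-1->s0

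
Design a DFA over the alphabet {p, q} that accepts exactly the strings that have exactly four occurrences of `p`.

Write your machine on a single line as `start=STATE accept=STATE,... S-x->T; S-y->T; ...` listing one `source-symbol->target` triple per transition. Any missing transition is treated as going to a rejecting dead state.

Only the number of `p`s matters, and only up to 5. Make a chain A → B → C → D → E → F advanced by each `p` (with F absorbing); every other symbol self-loops. The accepting set is {E}.
A 6-state machine:
       p  q 
>  A   B  A 
   B   C  B 
   C   D  C 
   D   E  D 
 * E   F  E 
   F   F  F 
(> = start, * = accepting)

start=A; accept=E; A-p->B; A-q->A; B-p->C; B-q->B; C-p->D; C-q->C; D-p->E; D-q->D; E-p->F; E-q->E; F-p->F; F-q->F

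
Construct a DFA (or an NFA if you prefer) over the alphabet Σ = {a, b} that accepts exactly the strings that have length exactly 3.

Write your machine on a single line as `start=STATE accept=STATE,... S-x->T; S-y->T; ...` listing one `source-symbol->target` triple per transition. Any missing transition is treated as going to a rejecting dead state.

start=S0; accept=S3; S0-a->S1; S0-b->S1; S1-a->S2; S1-b->S2; S2-a->S3; S2-b->S3; S3-a->S4; S3-b->S4; S4-a->S4; S4-b->S4

We only need to distinguish lengths 0, 1, …, 3, and '>3'. Chain S0 → S1 → S2 → S3 → S4 on every symbol, with S4 looping. Accepting states: {S3}.
With 5 states:
        a   b  
>  S0   S1  S1 
   S1   S2  S2 
   S2   S3  S3 
 * S3   S4  S4 
   S4   S4  S4 
(> = start, * = accepting)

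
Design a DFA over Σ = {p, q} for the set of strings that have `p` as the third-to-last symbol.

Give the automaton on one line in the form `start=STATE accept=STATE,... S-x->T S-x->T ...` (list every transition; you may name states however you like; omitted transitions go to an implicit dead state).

Because acceptance depends on a position counted from the end, the machine has to buffer the most recent 3 symbols. Make each state the string of the last up-to-3 symbols read; on input `x` shift the window left and append `x`. Accept when the buffered window has length 3 and begins with `p`.
15 states suffice.
          p    q  
>  S0     S1   S2 
   S1     S3   S4 
   S2     S5   S6 
   S3     S7   S8 
   S4     S9  S10 
   S5    S11  S12 
   S6    S13  S14 
 * S7     S7   S8 
 * S8     S9  S10 
 * S9    S11  S12 
 * S10   S13  S14 
   S11    S7   S8 
   S12    S9  S10 
   S13   S11  S12 
   S14   S13  S14 
(> = start, * = accepting)

start=S0 accept=S7,S8,S9,S10 S0-p->S1 S0-q->S2 S1-p->S3 S1-q->S4 S2-p->S5 S2-q->S6 S3-p->S7 S3-q->S8 S4-p->S9 S4-q->S10 S5-p->S11 S5-q->S12 S6-p->S13 S6-q->S14 S7-p->S7 S7-q->S8 S8-p->S9 S8-q->S10 S9-p->S11 S9-q->S12 S10-p->S13 S10-q->S14 S11-p->S7 S11-q->S8 S12-p->S9 S12-q->S10 S13-p->S11 S13-q->S12 S14-p->S13 S14-q->S14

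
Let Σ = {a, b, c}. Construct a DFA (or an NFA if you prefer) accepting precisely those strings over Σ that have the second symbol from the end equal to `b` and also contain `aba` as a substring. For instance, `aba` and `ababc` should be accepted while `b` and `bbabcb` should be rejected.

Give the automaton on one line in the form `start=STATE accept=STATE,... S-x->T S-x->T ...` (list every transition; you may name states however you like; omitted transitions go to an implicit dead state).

start=S0 accept=S3,S6 S0-a->S1 S0-b->S0 S0-c->S0 S1-a->S1 S1-b->S2 S1-c->S0 S2-a->S3 S2-b->S0 S2-c->S0 S3-a->S4 S3-b->S5 S3-c->S4 S4-a->S4 S4-b->S5 S4-c->S4 S5-a->S3 S5-b->S6 S5-c->S3 S6-a->S3 S6-b->S6 S6-c->S3

Build one automaton per condition and run them in lockstep. The first has 13 states tracking the last 2 symbols read; the second has 4 states tracking whether and how much of `aba` has been seen. A product state is a pair (one from each), accepting exactly when both do. After merging equivalent states the machine shrinks.
A 7-state machine:
        a   b   c  
>  S0   S1  S0  S0 
   S1   S1  S2  S0 
   S2   S3  S0  S0 
 * S3   S4  S5  S4 
   S4   S4  S5  S4 
   S5   S3  S6  S3 
 * S6   S3  S6  S3 
(> = start, * = accepting)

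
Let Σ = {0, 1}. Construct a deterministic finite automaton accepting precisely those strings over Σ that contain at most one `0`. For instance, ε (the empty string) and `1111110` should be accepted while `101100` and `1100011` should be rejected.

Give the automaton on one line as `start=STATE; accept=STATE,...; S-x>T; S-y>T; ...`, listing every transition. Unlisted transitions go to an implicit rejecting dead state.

start=S0; accept=S0,S1; S0-0>S1; S0-1>S0; S1-0>S2; S1-1>S1; S2-0>S2; S2-1>S2

Only the number of `0`s matters, and only up to 2. Make a chain S0 → S1 → S2 advanced by each `0` (with S2 absorbing); every other symbol self-loops. The accepting set is {S0, S1}.
        0   1  
>* S0   S1  S0 
 * S1   S2  S1 
   S2   S2  S2 
(> = start, * = accepting)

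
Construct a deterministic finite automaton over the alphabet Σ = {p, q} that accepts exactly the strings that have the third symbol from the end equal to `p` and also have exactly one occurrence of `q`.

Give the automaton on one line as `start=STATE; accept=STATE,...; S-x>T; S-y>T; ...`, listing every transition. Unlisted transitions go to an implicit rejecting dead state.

Handle the two conditions separately and then intersect. One (15 states) tracks the last 3 symbols read; the other (3 states) tracks the count of `q`s, saturating at 2. Each combined state is a pair, one component from each; accept when both components accept. Minimizing collapses redundant product states.
       p  q 
>  A   B  C 
   B   D  E 
   C   F  G 
   D   D  H 
   E   I  G 
   F   J  G 
   G   G  G 
 * H   I  G 
 * I   J  G 
   J   K  G 
 * K   K  G 
(> = start, * = accepting)

start=A; accept=H,I,K; A-p>B; A-q>C; B-p>D; B-q>E; C-p>F; C-q>G; D-p>D; D-q>H; E-p>I; E-q>G; F-p>J; F-q>G; G-p>G; G-q>G; H-p>I; H-q>G; I-p>J; I-q>G; J-p>K; J-q>G; K-p>K; K-q>G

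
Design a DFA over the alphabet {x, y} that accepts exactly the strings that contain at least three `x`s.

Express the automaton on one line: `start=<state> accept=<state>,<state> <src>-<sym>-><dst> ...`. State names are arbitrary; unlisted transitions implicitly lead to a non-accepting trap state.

start=A accept=D,E A-x->B A-y->A B-x->C B-y->B C-x->D C-y->C D-x->E D-y->D E-x->E E-y->E

Count `x`s, saturating at 4: states A through D mean 0 through 3 `x`s seen; E means more than 3. Each `x` increments (capped at E); other symbols loop. Accept from {D, E}.
       x  y 
>  A   B  A 
   B   C  B 
   C   D  C 
 * D   E  D 
 * E   E  E 
(> = start, * = accepting)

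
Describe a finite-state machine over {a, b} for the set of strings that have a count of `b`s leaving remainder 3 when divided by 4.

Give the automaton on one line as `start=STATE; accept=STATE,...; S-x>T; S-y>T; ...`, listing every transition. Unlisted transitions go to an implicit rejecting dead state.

Keep the running count of `b`s modulo 4: each `b` advances along the cycle q0 → q1 → q2 → q3 → q0 while other symbols loop. Accept at q3.
A 4-state machine:
        a   b  
>  q0   q0  q1 
   q1   q1  q2 
   q2   q2  q3 
 * q3   q3  q0 
(> = start, * = accepting)

start=q0; accept=q3; q0-a>q0; q0-b>q1; q1-a>q1; q1-b>q2; q2-a>q2; q2-b>q3; q3-a>q3; q3-b>q0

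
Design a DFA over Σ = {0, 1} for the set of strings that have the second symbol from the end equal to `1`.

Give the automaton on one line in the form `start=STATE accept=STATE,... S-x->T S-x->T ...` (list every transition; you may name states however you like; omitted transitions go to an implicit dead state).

Because acceptance depends on a position counted from the end, the machine has to buffer the most recent 2 symbols. Make each state the string of the last up-to-2 symbols read; on input `x` shift the window left and append `x`. Accept when the buffered window has length 2 and begins with `1`.
A 7-state machine:
        0   1  
>  q0   q1  q2 
   q1   q3  q4 
   q2   q5  q6 
   q3   q3  q4 
   q4   q5  q6 
 * q5   q3  q4 
 * q6   q5  q6 
(> = start, * = accepting)

start=q0 accept=q5,q6 q0-0->q1 q0-1->q2 q1-0->q3 q1-1->q4 q2-0->q5 q2-1->q6 q3-0->q3 q3-1->q4 q4-0->q5 q4-1->q6 q5-0->q3 q5-1->q4 q6-0->q5 q6-1->q6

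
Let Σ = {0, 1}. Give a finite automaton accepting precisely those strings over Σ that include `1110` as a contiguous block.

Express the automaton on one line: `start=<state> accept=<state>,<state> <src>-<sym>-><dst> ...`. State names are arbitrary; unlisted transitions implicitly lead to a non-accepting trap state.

start=q0 accept=q4 q0-0->q0 q0-1->q1 q1-0->q0 q1-1->q2 q2-0->q0 q2-1->q3 q3-0->q4 q3-1->q3 q4-0->q4 q4-1->q4

States q0..q3 record the length of the longest prefix of `1110` that matches the current input suffix. Reaching q4 means `1110` has been seen, and we stay there forever. Accept from q4.
        0   1  
>  q0   q0  q1 
   q1   q0  q2 
   q2   q0  q3 
   q3   q4  q3 
 * q4   q4  q4 
(> = start, * = accepting)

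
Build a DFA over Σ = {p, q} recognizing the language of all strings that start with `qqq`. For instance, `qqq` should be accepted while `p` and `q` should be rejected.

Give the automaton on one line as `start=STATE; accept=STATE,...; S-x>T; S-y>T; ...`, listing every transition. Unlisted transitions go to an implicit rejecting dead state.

Check the first 3 symbols one by one: s0 through s2 record how many have matched `qqq` so far; any wrong symbol goes to the dead state s4. After all 3 match we enter the accepting sink s3.
A 5-state machine:
        p   q  
>  s0   s4  s1 
   s1   s4  s2 
   s2   s4  s3 
 * s3   s3  s3 
   s4   s4  s4 
(> = start, * = accepting)

start=s0; accept=s3; s0-p>s4; s0-q>s1; s1-p>s4; s1-q>s2; s2-p>s4; s2-q>s3; s3-p>s3; s3-q>s3; s4-p>s4; s4-q>s4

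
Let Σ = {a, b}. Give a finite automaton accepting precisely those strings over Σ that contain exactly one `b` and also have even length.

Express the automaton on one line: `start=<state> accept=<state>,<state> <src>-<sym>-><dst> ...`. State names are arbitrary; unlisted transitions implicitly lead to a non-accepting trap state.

start=q0 accept=q3 q0-a->q1 q0-b->q2 q1-a->q0 q1-b->q3 q2-a->q3 q2-b->q4 q3-a->q2 q3-b->q4 q4-a->q4 q4-b->q4

Build one automaton per condition and run them in lockstep. The first has 3 states tracking the count of `b`s, saturating at 2; the second has 2 states tracking the input length modulo 2. A product state is a pair (one from each), accepting exactly when both do. Minimizing collapses redundant product states.
        a   b  
>  q0   q1  q2 
   q1   q0  q3 
   q2   q3  q4 
 * q3   q2  q4 
   q4   q4  q4 
(> = start, * = accepting)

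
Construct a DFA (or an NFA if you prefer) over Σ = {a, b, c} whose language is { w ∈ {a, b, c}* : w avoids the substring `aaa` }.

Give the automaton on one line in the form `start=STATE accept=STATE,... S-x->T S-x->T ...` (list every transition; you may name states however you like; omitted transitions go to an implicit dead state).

Track partial matches of the forbidden pattern `aaa`. State q3 is a dead state reached once `aaa` has occurred; every other state accepts. q0 means no part of `aaa` is currently matched.
4 states suffice.
        a   b   c  
>* q0   q1  q0  q0 
 * q1   q2  q0  q0 
 * q2   q3  q0  q0 
   q3   q3  q3  q3 
(> = start, * = accepting)

start=q0 accept=q0,q1,q2 q0-a->q1 q0-b->q0 q0-c->q0 q1-a->q2 q1-b->q0 q1-c->q0 q2-a->q3 q2-b->q0 q2-c->q0 q3-a->q3 q3-b->q3 q3-c->q3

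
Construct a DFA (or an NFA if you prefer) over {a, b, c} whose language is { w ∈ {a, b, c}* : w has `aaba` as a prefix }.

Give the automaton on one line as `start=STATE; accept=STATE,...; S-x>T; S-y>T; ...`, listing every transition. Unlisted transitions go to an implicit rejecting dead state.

Check the first 4 symbols one by one: q0 through q3 record how many have matched `aaba` so far; any wrong symbol goes to the dead state q5. After all 4 match we enter the accepting sink q4.
        a   b   c  
>  q0   q1  q5  q5 
   q1   q2  q5  q5 
   q2   q5  q3  q5 
   q3   q4  q5  q5 
 * q4   q4  q4  q4 
   q5   q5  q5  q5 
(> = start, * = accepting)

start=q0; accept=q4; q0-a>q1; q0-b>q5; q0-c>q5; q1-a>q2; q1-b>q5; q1-c>q5; q2-a>q5; q2-b>q3; q2-c>q5; q3-a>q4; q3-b>q5; q3-c>q5; q4-a>q4; q4-b>q4; q4-c>q4; q5-a>q5; q5-b>q5; q5-c>q5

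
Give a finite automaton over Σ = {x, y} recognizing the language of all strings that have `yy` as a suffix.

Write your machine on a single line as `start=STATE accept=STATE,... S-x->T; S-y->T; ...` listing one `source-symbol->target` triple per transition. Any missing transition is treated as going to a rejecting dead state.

start=A; accept=C; A-x->A; A-y->B; B-x->A; B-y->C; C-x->A; C-y->C

Remember how much of `yy` the current input suffix matches. State A means no match yet; B means the last symbol is `y`; C means the last 2 symbols are `yy`. Only C accepts. On a mismatch, fall back to the longest proper suffix that is still a prefix of `yy`.
       x  y 
>  A   A  B 
   B   A  C 
 * C   A  C 
(> = start, * = accepting)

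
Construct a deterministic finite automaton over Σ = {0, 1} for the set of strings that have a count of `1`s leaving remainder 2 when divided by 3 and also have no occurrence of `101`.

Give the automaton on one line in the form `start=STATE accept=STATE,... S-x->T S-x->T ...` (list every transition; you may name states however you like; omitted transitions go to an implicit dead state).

Handle the two conditions separately and then intersect. The first has 3 states tracking the count of `1`s modulo 3; the second has 4 states tracking partial matches of the forbidden pattern `101`. A product state is a pair (one from each), accepting exactly when both do. Equivalent product states are then merged.
10 states suffice.
        0   1  
>  q0   q0  q1 
   q1   q2  q3 
   q2   q4  q5 
 * q3   q6  q7 
   q4   q4  q3 
   q5   q5  q5 
 * q6   q8  q5 
   q7   q9  q1 
 * q8   q8  q7 
   q9   q0  q5 
(> = start, * = accepting)

start=q0 accept=q3,q6,q8 q0-0->q0 q0-1->q1 q1-0->q2 q1-1->q3 q2-0->q4 q2-1->q5 q3-0->q6 q3-1->q7 q4-0->q4 q4-1->q3 q5-0->q5 q5-1->q5 q6-0->q8 q6-1->q5 q7-0->q9 q7-1->q1 q8-0->q8 q8-1->q7 q9-0->q0 q9-1->q5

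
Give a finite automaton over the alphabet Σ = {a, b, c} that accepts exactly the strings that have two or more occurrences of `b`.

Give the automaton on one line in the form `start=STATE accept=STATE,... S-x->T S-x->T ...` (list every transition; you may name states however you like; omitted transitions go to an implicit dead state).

start=q0 accept=q2,q3 q0-a->q0 q0-b->q1 q0-c->q0 q1-a->q1 q1-b->q2 q1-c->q1 q2-a->q2 q2-b->q3 q2-c->q2 q3-a->q3 q3-b->q3 q3-c->q3

Count `b`s, saturating at 3: states q0 through q2 mean 0 through 2 `b`s seen; q3 means more than 2. Each `b` increments (capped at q3); other symbols loop. Accept from {q2, q3}.
        a   b   c  
>  q0   q0  q1  q0 
   q1   q1  q2  q1 
 * q2   q2  q3  q2 
 * q3   q3  q3  q3 
(> = start, * = accepting)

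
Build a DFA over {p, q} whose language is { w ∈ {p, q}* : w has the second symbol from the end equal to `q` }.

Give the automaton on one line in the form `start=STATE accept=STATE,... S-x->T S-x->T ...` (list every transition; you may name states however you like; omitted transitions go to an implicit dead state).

start=S0 accept=S5,S6 S0-p->S1 S0-q->S2 S1-p->S3 S1-q->S4 S2-p->S5 S2-q->S6 S3-p->S3 S3-q->S4 S4-p->S5 S4-q->S6 S5-p->S3 S5-q->S4 S6-p->S5 S6-q->S6

A DFA must remember the last 2 symbols (since which symbol is second-to-last isn't known until the input ends). Use one state per possible window of the last ≤2 symbols; accept from those whose window starts with `q`.
With 7 states:
        p   q  
>  S0   S1  S2 
   S1   S3  S4 
   S2   S5  S6 
   S3   S3  S4 
   S4   S5  S6 
 * S5   S3  S4 
 * S6   S5  S6 
(> = start, * = accepting)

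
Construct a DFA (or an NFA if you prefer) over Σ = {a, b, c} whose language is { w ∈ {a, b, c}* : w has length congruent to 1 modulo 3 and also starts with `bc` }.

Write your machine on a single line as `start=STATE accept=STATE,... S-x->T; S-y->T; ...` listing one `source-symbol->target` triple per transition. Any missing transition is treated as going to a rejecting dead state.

start=q0; accept=q5; q0-a->q1; q0-b->q2; q0-c->q1; q1-a->q1; q1-b->q1; q1-c->q1; q2-a->q1; q2-b->q1; q2-c->q3; q3-a->q4; q3-b->q4; q3-c->q4; q4-a->q5; q4-b->q5; q4-c->q5; q5-a->q3; q5-b->q3; q5-c->q3

Build one automaton per condition and run them in lockstep. One (3 states) tracks the input length modulo 3; the other (4 states) tracks whether the input so far still matches the prefix `bc`. Each combined state is a pair, one component from each; accept when both components accept. Minimizing collapses redundant product states.
A 6-state machine:
        a   b   c  
>  q0   q1  q2  q1 
   q1   q1  q1  q1 
   q2   q1  q1  q3 
   q3   q4  q4  q4 
   q4   q5  q5  q5 
 * q5   q3  q3  q3 
(> = start, * = accepting)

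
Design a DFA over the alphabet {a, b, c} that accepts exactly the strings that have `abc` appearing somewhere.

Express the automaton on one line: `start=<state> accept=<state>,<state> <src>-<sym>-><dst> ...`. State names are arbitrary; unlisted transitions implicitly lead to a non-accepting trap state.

States q0..q2 record the length of the longest prefix of `abc` that matches the current input suffix. Reaching q3 means `abc` has been seen, and we stay there forever. Accept from q3.
4 states suffice.
        a   b   c  
>  q0   q1  q0  q0 
   q1   q1  q2  q0 
   q2   q1  q0  q3 
 * q3   q3  q3  q3 
(> = start, * = accepting)

start=q0 accept=q3 q0-a->q1 q0-b->q0 q0-c->q0 q1-a->q1 q1-b->q2 q1-c->q0 q2-a->q1 q2-b->q0 q2-c->q3 q3-a->q3 q3-b->q3 q3-c->q3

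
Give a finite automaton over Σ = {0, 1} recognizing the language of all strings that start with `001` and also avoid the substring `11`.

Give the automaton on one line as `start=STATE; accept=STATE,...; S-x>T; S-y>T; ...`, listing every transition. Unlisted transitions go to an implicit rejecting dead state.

start=q0; accept=q4,q5; q0-0>q1; q0-1>q2; q1-0>q3; q1-1>q2; q2-0>q2; q2-1>q2; q3-0>q2; q3-1>q4; q4-0>q5; q4-1>q2; q5-0>q5; q5-1>q4

Run two small machines in parallel and take their product. The first has 5 states tracking whether the input so far still matches the prefix `001`; the second has 3 states tracking partial matches of the forbidden pattern `11`. A product state is a pair (one from each), accepting exactly when both do. Equivalent product states are then merged.
With 6 states:
        0   1  
>  q0   q1  q2 
   q1   q3  q2 
   q2   q2  q2 
   q3   q2  q4 
 * q4   q5  q2 
 * q5   q5  q4 
(> = start, * = accepting)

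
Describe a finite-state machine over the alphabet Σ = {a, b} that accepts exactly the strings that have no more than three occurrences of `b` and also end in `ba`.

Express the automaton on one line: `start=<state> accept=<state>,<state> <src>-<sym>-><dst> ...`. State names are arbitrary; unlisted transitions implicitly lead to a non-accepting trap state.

Build one automaton per condition and run them in lockstep. The first has 5 states tracking the count of `b`s, saturating at 4; the second has 3 states tracking how much of the suffix `ba` has currently been matched. A product state is a pair (one from each), accepting exactly when both do.
With 13 states:
          a    b  
>  S0     S0   S1 
   S1     S2   S3 
 * S2     S4   S3 
   S3     S5   S6 
   S4     S4   S3 
 * S5     S7   S6 
   S6     S8   S9 
   S7     S7   S6 
 * S8    S10   S9 
   S9    S11   S9 
   S10   S10   S9 
   S11   S12   S9 
   S12   S12   S9 
(> = start, * = accepting)

start=S0 accept=S2,S5,S8 S0-a->S0 S0-b->S1 S1-a->S2 S1-b->S3 S2-a->S4 S2-b->S3 S3-a->S5 S3-b->S6 S4-a->S4 S4-b->S3 S5-a->S7 S5-b->S6 S6-a->S8 S6-b->S9 S7-a->S7 S7-b->S6 S8-a->S10 S8-b->S9 S9-a->S11 S9-b->S9 S10-a->S10 S10-b->S9 S11-a->S12 S11-b->S9 S12-a->S12 S12-b->S9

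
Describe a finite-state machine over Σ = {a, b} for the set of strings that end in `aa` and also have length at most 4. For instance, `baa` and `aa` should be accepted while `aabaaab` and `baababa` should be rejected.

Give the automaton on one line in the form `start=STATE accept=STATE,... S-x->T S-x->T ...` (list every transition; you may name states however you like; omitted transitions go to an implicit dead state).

start=q0 accept=q3,q6,q9 q0-a->q1 q0-b->q2 q1-a->q3 q1-b->q4 q2-a->q5 q2-b->q4 q3-a->q6 q3-b->q7 q4-a->q8 q4-b->q7 q5-a->q6 q5-b->q7 q6-a->q9 q6-b->q7 q7-a->q7 q7-b->q7 q8-a->q9 q8-b->q7 q9-a->q7 q9-b->q7

Build one automaton per condition and run them in lockstep. The first has 3 states tracking how much of the suffix `aa` has currently been matched; the second has 6 states tracking the input length, saturating at 5. A product state is a pair (one from each), accepting exactly when both do. After merging equivalent states the machine shrinks.
A 10-state machine:
        a   b  
>  q0   q1  q2 
   q1   q3  q4 
   q2   q5  q4 
 * q3   q6  q7 
   q4   q8  q7 
   q5   q6  q7 
 * q6   q9  q7 
   q7   q7  q7 
   q8   q9  q7 
 * q9   q7  q7 
(> = start, * = accepting)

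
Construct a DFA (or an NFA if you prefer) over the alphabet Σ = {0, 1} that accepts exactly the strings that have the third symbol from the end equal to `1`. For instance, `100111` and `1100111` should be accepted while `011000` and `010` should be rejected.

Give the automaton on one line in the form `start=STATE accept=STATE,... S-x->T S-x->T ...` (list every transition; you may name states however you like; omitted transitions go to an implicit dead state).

A DFA must remember the last 3 symbols (since which symbol is third-to-last isn't known until the input ends). Use one state per possible window of the last ≤3 symbols; accept from those whose window starts with `1`.
A 15-state machine:
       0  1 
>  A   B  C 
   B   D  E 
   C   F  G 
   D   H  I 
   E   J  K 
   F   L  M 
   G   N  O 
   H   H  I 
   I   J  K 
   J   L  M 
   K   N  O 
 * L   H  I 
 * M   J  K 
 * N   L  M 
 * O   N  O 
(> = start, * = accepting)

start=A accept=L,M,N,O A-0->B A-1->C B-0->D B-1->E C-0->F C-1->G D-0->H D-1->I E-0->J E-1->K F-0->L F-1->M G-0->N G-1->O H-0->H H-1->I I-0->J I-1->K J-0->L J-1->M K-0->N K-1->O L-0->H L-1->I M-0->J M-1->K N-0->L N-1->M O-0->N O-1->O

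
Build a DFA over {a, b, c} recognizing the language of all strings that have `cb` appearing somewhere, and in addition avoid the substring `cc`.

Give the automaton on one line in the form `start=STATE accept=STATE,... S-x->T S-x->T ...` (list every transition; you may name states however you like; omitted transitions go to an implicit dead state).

Handle the two conditions separately and then intersect. One (3 states) tracks whether and how much of `cb` has been seen; the other (3 states) tracks partial matches of the forbidden pattern `cc`. Each combined state is a pair, one component from each; accept when both components accept.
A 7-state machine:
        a   b   c  
>  s0   s0  s0  s1 
   s1   s0  s2  s3 
 * s2   s2  s2  s4 
   s3   s5  s6  s3 
 * s4   s2  s2  s6 
   s5   s5  s5  s3 
   s6   s6  s6  s6 
(> = start, * = accepting)

start=s0 accept=s2,s4 s0-a->s0 s0-b->s0 s0-c->s1 s1-a->s0 s1-b->s2 s1-c->s3 s2-a->s2 s2-b->s2 s2-c->s4 s3-a->s5 s3-b->s6 s3-c->s3 s4-a->s2 s4-b->s2 s4-c->s6 s5-a->s5 s5-b->s5 s5-c->s3 s6-a->s6 s6-b->s6 s6-c->s6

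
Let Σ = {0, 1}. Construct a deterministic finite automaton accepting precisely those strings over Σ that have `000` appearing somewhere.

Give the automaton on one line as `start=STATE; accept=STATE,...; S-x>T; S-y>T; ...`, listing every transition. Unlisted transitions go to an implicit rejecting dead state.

Track how much of `000` has been matched so far: state q0 is no progress, q3 is the absorbing accept state reached once `000` has occurred. Intermediate states record partial matches; on a mismatch, fall back to the longest reusable overlap.
A 4-state machine:
        0   1  
>  q0   q1  q0 
   q1   q2  q0 
   q2   q3  q0 
 * q3   q3  q3 
(> = start, * = accepting)

start=q0; accept=q3; q0-0>q1; q0-1>q0; q1-0>q2; q1-1>q0; q2-0>q3; q2-1>q0; q3-0>q3; q3-1>q3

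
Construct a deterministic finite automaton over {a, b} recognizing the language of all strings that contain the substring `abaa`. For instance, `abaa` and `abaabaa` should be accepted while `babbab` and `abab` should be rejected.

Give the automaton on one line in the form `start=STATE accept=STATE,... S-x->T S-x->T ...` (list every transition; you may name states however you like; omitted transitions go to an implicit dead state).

start=s0 accept=s4 s0-a->s1 s0-b->s0 s1-a->s1 s1-b->s2 s2-a->s3 s2-b->s0 s3-a->s4 s3-b->s2 s4-a->s4 s4-b->s4

States s0..s3 record the length of the longest prefix of `abaa` that matches the current input suffix. Reaching s4 means `abaa` has been seen, and we stay there forever. Accept from s4.
        a   b  
>  s0   s1  s0 
   s1   s1  s2 
   s2   s3  s0 
   s3   s4  s2 
 * s4   s4  s4 
(> = start, * = accepting)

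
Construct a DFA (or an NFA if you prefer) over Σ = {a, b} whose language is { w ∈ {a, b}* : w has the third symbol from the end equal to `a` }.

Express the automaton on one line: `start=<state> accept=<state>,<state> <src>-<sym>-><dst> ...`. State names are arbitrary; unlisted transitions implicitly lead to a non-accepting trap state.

start=q0 accept=q7,q8,q9,q10 q0-a->q1 q0-b->q2 q1-a->q3 q1-b->q4 q2-a->q5 q2-b->q6 q3-a->q7 q3-b->q8 q4-a->q9 q4-b->q10 q5-a->q11 q5-b->q12 q6-a->q13 q6-b->q14 q7-a->q7 q7-b->q8 q8-a->q9 q8-b->q10 q9-a->q11 q9-b->q12 q10-a->q13 q10-b->q14 q11-a->q7 q11-b->q8 q12-a->q9 q12-b->q10 q13-a->q11 q13-b->q12 q14-a->q13 q14-b->q14

A DFA must remember the last 3 symbols (since which symbol is third-to-last isn't known until the input ends). Use one state per possible window of the last ≤3 symbols; accept from those whose window starts with `a`.
With 15 states:
          a    b  
>  q0     q1   q2 
   q1     q3   q4 
   q2     q5   q6 
   q3     q7   q8 
   q4     q9  q10 
   q5    q11  q12 
   q6    q13  q14 
 * q7     q7   q8 
 * q8     q9  q10 
 * q9    q11  q12 
 * q10   q13  q14 
   q11    q7   q8 
   q12    q9  q10 
   q13   q11  q12 
   q14   q13  q14 
(> = start, * = accepting)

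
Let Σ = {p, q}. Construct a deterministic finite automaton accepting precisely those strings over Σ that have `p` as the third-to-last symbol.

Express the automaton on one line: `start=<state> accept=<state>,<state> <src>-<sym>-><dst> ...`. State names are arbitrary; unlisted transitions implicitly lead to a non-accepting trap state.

start=s0 accept=s7,s8,s9,s10 s0-p->s1 s0-q->s2 s1-p->s3 s1-q->s4 s2-p->s5 s2-q->s6 s3-p->s7 s3-q->s8 s4-p->s9 s4-q->s10 s5-p->s11 s5-q->s12 s6-p->s13 s6-q->s14 s7-p->s7 s7-q->s8 s8-p->s9 s8-q->s10 s9-p->s11 s9-q->s12 s10-p->s13 s10-q->s14 s11-p->s7 s11-q->s8 s12-p->s9 s12-q->s10 s13-p->s11 s13-q->s12 s14-p->s13 s14-q->s14

Because acceptance depends on a position counted from the end, the machine has to buffer the most recent 3 symbols. Make each state the string of the last up-to-3 symbols read; on input `x` shift the window left and append `x`. Accept when the buffered window has length 3 and begins with `p`.
A 15-state machine:
          p    q  
>  s0     s1   s2 
   s1     s3   s4 
   s2     s5   s6 
   s3     s7   s8 
   s4     s9  s10 
   s5    s11  s12 
   s6    s13  s14 
 * s7     s7   s8 
 * s8     s9  s10 
 * s9    s11  s12 
 * s10   s13  s14 
   s11    s7   s8 
   s12    s9  s10 
   s13   s11  s12 
   s14   s13  s14 
(> = start, * = accepting)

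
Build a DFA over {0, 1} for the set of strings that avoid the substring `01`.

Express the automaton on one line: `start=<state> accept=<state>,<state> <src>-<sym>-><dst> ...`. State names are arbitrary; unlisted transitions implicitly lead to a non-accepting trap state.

start=S0 accept=S0,S1 S0-0->S1 S0-1->S0 S1-0->S1 S1-1->S2 S2-0->S2 S2-1->S2

This is the complement of 'contains `01`'. Use the same substring-matching states — S0 through S2 holding how much of `01` has just been matched — but flip the accepting set: everything except the trap S2 accepts.
        0   1  
>* S0   S1  S0 
 * S1   S1  S2 
   S2   S2  S2 
(> = start, * = accepting)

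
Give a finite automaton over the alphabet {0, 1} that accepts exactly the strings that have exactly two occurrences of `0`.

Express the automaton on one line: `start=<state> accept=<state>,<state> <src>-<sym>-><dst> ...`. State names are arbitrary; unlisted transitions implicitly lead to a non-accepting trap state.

start=S0 accept=S2 S0-0->S1 S0-1->S0 S1-0->S2 S1-1->S1 S2-0->S3 S2-1->S2 S3-0->S3 S3-1->S3

Count `0`s, saturating at 3: states S0 through S2 mean 0 through 2 `0`s seen; S3 means more than 2. Each `0` increments (capped at S3); other symbols loop. Accept from {S2}.
4 states suffice.
        0   1  
>  S0   S1  S0 
   S1   S2  S1 
 * S2   S3  S2 
   S3   S3  S3 
(> = start, * = accepting)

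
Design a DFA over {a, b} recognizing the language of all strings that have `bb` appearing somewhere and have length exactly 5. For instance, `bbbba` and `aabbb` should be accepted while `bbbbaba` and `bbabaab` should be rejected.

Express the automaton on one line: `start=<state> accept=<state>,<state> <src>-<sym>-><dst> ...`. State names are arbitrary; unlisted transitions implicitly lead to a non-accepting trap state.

start=q0 accept=q14 q0-a->q1 q0-b->q2 q1-a->q3 q1-b->q4 q2-a->q3 q2-b->q5 q3-a->q6 q3-b->q7 q4-a->q6 q4-b->q8 q5-a->q8 q5-b->q8 q6-a->q9 q6-b->q10 q7-a->q9 q7-b->q11 q8-a->q11 q8-b->q11 q9-a->q12 q9-b->q13 q10-a->q12 q10-b->q14 q11-a->q14 q11-b->q14 q12-a->q15 q12-b->q16 q13-a->q15 q13-b->q17 q14-a->q17 q14-b->q17 q15-a->q15 q15-b->q16 q16-a->q15 q16-b->q17 q17-a->q17 q17-b->q17

Run two small machines in parallel and take their product. One (3 states) tracks whether and how much of `bb` has been seen; the other (7 states) tracks the input length, saturating at 6. Each combined state is a pair, one component from each; accept when both components accept.
With 18 states:
          a    b  
>  q0     q1   q2 
   q1     q3   q4 
   q2     q3   q5 
   q3     q6   q7 
   q4     q6   q8 
   q5     q8   q8 
   q6     q9  q10 
   q7     q9  q11 
   q8    q11  q11 
   q9    q12  q13 
   q10   q12  q14 
   q11   q14  q14 
   q12   q15  q16 
   q13   q15  q17 
 * q14   q17  q17 
   q15   q15  q16 
   q16   q15  q17 
   q17   q17  q17 
(> = start, * = accepting)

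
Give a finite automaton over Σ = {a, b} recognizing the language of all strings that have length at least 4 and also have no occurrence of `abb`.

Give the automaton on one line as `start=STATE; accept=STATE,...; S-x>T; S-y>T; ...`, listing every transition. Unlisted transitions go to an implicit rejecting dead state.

Handle the two conditions separately and then intersect. One (6 states) tracks the input length, saturating at 5; the other (4 states) tracks partial matches of the forbidden pattern `abb`. Each combined state is a pair, one component from each; accept when both components accept. Minimizing collapses redundant product states.
13 states suffice.
          a    b  
>  S0     S1   S2 
   S1     S3   S4 
   S2     S3   S5 
   S3     S6   S7 
   S4     S6   S8 
   S5     S6   S9 
   S6    S10  S11 
   S7    S10   S8 
   S8     S8   S8 
   S9    S10  S12 
 * S10   S10  S11 
 * S11   S10   S8 
 * S12   S10  S12 
(> = start, * = accepting)

start=S0; accept=S10,S11,S12; S0-a>S1; S0-b>S2; S1-a>S3; S1-b>S4; S2-a>S3; S2-b>S5; S3-a>S6; S3-b>S7; S4-a>S6; S4-b>S8; S5-a>S6; S5-b>S9; S6-a>S10; S6-b>S11; S7-a>S10; S7-b>S8; S8-a>S8; S8-b>S8; S9-a>S10; S9-b>S12; S10-a>S10; S10-b>S11; S11-a>S10; S11-b>S8; S12-a>S10; S12-b>S12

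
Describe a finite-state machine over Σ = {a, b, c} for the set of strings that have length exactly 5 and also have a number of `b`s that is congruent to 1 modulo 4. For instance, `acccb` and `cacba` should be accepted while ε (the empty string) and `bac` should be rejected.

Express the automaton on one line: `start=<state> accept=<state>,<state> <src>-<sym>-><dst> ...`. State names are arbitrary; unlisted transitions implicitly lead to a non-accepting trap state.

Run two small machines in parallel and take their product. The first has 7 states tracking the input length, saturating at 6; the second has 4 states tracking the count of `b`s modulo 4. A product state is a pair (one from each), accepting exactly when both do. After merging equivalent states the machine shrinks.
13 states suffice.
          a    b    c  
>  S0     S1   S2   S1 
   S1     S3   S4   S3 
   S2     S4   S5   S4 
   S3     S6   S7   S6 
   S4     S7   S8   S7 
   S5     S8   S9   S8 
   S6    S10  S11  S10 
   S7    S11   S8  S11 
   S8     S8   S8   S8 
   S9     S8  S10   S8 
   S10    S8  S12   S8 
   S11   S12   S8  S12 
 * S12    S8   S8   S8 
(> = start, * = accepting)

start=S0 accept=S12 S0-a->S1 S0-b->S2 S0-c->S1 S1-a->S3 S1-b->S4 S1-c->S3 S2-a->S4 S2-b->S5 S2-c->S4 S3-a->S6 S3-b->S7 S3-c->S6 S4-a->S7 S4-b->S8 S4-c->S7 S5-a->S8 S5-b->S9 S5-c->S8 S6-a->S10 S6-b->S11 S6-c->S10 S7-a->S11 S7-b->S8 S7-c->S11 S8-a->S8 S8-b->S8 S8-c->S8 S9-a->S8 S9-b->S10 S9-c->S8 S10-a->S8 S10-b->S12 S10-c->S8 S11-a->S12 S11-b->S8 S11-c->S12 S12-a->S8 S12-b->S8 S12-c->S8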